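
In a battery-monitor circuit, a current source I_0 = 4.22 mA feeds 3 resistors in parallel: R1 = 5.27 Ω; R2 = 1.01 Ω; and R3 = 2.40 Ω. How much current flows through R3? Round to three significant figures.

Conductances: ΣG = 1/5.27 + 1/1.01 + 1/2.40 = 1.597 (1/Ω).
Current divider: I(R3) = I_0 · G_k/ΣG = 4.22 × (0.4167/1.597) = 4.22 × 0.2610 = 1.101 mA.

I ≈ 1.10 mA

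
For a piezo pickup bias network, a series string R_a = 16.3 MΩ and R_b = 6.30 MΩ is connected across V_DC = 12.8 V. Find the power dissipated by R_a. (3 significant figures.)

P ≈ 5.23 µW

Series current I = V_DC/ΣR = 12.8/22.60 = 0.5664 µA.
V(R_a) = I·R = 9.232 V; P = V·I = 9.232 × 0.5664 = 5.229 µW.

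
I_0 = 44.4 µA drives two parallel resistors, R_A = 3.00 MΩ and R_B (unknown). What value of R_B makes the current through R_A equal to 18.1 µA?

R_B ≈ 2.06 MΩ

Two-branch current divider: I_A = I_0 · R_B/(R_A + R_B).
18.1/44.4 = R_B/(R_A + R_B) → R_B = R_A · (0.4077)/(1 − 0.4077) = 3.00 × 0.6882 = 2.065 MΩ.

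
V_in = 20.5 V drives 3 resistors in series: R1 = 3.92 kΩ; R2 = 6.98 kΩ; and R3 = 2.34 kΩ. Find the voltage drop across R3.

V ≈ 3.62 V

Series total: ΣR = 3.92 + 6.98 + 2.34 = 13.24 kΩ.
V = V_in · R/ΣR = 20.5 × 0.1767 = 3.623 V.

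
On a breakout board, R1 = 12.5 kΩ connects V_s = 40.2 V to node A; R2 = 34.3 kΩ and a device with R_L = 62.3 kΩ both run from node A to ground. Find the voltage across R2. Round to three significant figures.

V_out ≈ 25.7 V

R2 ‖ R_L = (34.3 × 62.3)/(34.3 + 62.3) = 22.12 kΩ.
Voltage divider with the loaded lower leg: V_out = 40.2 × 22.12/(12.5 + 22.12) = 40.2 × 0.6389 = 25.69 V.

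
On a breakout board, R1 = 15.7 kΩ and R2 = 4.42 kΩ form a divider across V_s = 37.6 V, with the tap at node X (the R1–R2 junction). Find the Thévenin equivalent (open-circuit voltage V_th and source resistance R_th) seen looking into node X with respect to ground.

V_th ≈ 8.26 V, R_th ≈ 3.45 kΩ

Open-circuit (no load on X): V_th = V_s · R2/(R1 + R2) = 37.6 × 4.42/(15.70 + 4.42) = 8.260 V.
With V_s suppressed (replaced by a short), R_th = R1 ‖ R2 = (15.70 × 4.42)/(15.70 + 4.42) = 3.449 kΩ.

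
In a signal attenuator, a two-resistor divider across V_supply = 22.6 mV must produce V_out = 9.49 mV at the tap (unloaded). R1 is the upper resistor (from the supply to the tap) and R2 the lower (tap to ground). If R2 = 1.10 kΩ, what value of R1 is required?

R1 ≈ 1.52 kΩ

The divider ratio is R2/(R1+R2) = 9.49/22.6 = 0.4199.
So R1 = R2 · (V_supply/V_out − 1) = 1.10 × (22.6/9.49 − 1) = 1.10 × 1.381 = 1.520 kΩ.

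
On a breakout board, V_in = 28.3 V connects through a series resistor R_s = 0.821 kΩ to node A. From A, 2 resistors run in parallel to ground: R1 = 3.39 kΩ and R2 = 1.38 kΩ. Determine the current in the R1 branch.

I ≈ 4.54 mA

Parallel bank: R_p = 1/(1/3.39 + 1/1.38) = 0.9808 kΩ.
V_A = 28.3 × 0.9808/1.802 = 15.40 V.
I(R1) = V_A / R1 = 15.40/3.39 = 4.544 mA.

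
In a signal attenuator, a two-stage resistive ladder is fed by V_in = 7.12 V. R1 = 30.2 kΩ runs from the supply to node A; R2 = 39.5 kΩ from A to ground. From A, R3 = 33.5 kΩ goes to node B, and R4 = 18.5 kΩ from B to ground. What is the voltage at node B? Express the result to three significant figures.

The second stage (R3 + R4 = 52.00 kΩ) loads node A in parallel with R2.
R2 ‖ (R3+R4) = 22.45 kΩ.
So V_A = 7.12 × 0.4264 = 3.036 V.
Stage 2 is unloaded, so V_B = V_A · R4/(R3+R4) = 3.036 × 18.5/52.00 = 1.080 V.

V_B ≈ 1.08 V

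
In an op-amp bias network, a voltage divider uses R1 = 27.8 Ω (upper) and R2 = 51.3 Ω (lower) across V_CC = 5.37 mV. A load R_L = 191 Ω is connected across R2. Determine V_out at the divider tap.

V_out ≈ 3.18 mV

The load sits in parallel with R2, giving an effective lower resistance R2' = R2·R_L/(R2+R_L) = 40.44 Ω.
Voltage divider with the loaded lower leg: V_out = 5.37 × 40.44/(27.8 + 40.44) = 5.37 × 0.5926 = 3.182 mV.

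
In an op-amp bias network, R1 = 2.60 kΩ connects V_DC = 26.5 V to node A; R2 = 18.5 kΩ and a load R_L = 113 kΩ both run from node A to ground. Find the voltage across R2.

R2 ‖ R_L = (18.5 × 113)/(18.5 + 113) = 15.90 kΩ.
Then V_out = V_DC · R2'/(R1 + R2') = 26.5 × 15.90/18.50 = 22.78 V.
(Unloaded it would be 23.2 V; the load pulls it down.)

V_out ≈ 22.8 V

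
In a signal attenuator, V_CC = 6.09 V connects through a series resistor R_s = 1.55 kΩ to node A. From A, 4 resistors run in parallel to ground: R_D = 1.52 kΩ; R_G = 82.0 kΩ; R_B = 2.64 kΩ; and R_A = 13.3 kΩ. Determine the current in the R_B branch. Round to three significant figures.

Equivalent of the parallel group: R_p = 0.8896 kΩ.
V_A by voltage divider: V_A = 6.09 × 0.8896/(1.55 + 0.8896) = 2.221 V.
Branch current I = V_A/R_B = 2.221/2.64 = 0.8412 mA.

I ≈ 0.841 mA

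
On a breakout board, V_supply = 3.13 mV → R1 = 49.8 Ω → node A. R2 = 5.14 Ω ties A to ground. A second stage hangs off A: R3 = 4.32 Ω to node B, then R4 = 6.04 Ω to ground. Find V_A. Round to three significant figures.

Node A sees R2 in parallel with the series input of stage 2, R3 + R4 = 10.36 Ω.
R2 ‖ (R3+R4) = 3.436 Ω.
V_A = 3.13 × 3.436/(49.8 + 3.436) = 0.2020 mV.

V_A ≈ 0.202 mV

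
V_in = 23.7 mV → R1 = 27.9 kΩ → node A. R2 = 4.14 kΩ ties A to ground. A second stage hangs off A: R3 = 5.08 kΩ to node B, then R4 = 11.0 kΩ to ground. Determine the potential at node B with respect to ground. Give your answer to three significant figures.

Looking into the second stage from A: R3 + R4 = 16.08 kΩ appears in parallel with R2.
R2 ‖ (R3+R4) = 3.292 kΩ.
V_A = 23.7 × 3.292/(27.9 + 3.292) = 2.502 mV.
Then the unloaded second divider: V_B = V_A × R4/(R3+R4) = 2.502 × 0.6841 = 1.711 mV.

V_B ≈ 1.71 mV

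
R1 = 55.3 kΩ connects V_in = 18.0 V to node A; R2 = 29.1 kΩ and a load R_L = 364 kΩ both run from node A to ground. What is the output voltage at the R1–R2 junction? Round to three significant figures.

First combine the lower leg with the load: R2 ‖ R_L = 26.95 kΩ.
Voltage divider with the loaded lower leg: V_out = 18.0 × 26.95/(55.3 + 26.95) = 18.0 × 0.3276 = 5.897 V.
(Unloaded it would be 6.21 V; the load pulls it down.)

V_out ≈ 5.90 V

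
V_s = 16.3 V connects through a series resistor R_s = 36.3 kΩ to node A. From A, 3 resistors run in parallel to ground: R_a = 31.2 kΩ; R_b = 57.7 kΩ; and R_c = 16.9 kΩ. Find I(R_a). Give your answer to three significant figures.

I ≈ 0.106 mA

Combine the parallel branches: R_p = (1/31.2 + 1/57.7 + 1/16.9)⁻¹ = 9.212 kΩ.
V_A = 16.3 × 9.212/45.51 = 3.299 V.
I(R_a) = V_A / R_a = 3.299/31.2 = 0.1057 mA.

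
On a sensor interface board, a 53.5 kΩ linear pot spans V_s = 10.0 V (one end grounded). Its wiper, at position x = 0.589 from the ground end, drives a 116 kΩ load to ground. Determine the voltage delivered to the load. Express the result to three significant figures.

V_out ≈ 5.30 V

Split the track: R_lower = x·R_p = 31.51 kΩ, R_upper = (1−x)·R_p = 21.99 kΩ.
(x·R_p) ‖ R_L = 24.78 kΩ.
Then V_out = V_s · 24.78/(21.99 + 24.78) = 5.298 V.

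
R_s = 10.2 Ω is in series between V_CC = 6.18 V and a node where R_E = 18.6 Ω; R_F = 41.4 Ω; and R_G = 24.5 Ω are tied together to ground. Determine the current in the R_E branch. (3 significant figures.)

Combine the parallel branches: R_p = (1/18.6 + 1/41.4 + 1/24.5)⁻¹ = 8.422 Ω.
V_A by voltage divider: V_A = 6.18 × 8.422/(10.2 + 8.422) = 2.795 V.
Branch current I = V_A/R_E = 2.795/18.6 = 0.1503 A.

I ≈ 0.150 A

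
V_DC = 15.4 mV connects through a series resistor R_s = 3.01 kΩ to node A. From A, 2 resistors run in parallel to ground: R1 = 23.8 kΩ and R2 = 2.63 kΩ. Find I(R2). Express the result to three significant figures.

I ≈ 2.58 µA

Combine the parallel branches: R_p = (1/23.8 + 1/2.63)⁻¹ = 2.368 kΩ.
V_A = 15.4 × 2.368/5.378 = 6.781 mV.
Branch current I = V_A/R2 = 6.781/2.63 = 2.578 µA.
(Check via current divider: I_total = 2.863 µA; share G_k/ΣG = 0.9005 → same result.)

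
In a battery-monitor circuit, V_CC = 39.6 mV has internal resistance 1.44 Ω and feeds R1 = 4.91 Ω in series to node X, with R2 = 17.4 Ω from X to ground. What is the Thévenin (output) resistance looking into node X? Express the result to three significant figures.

R_th ≈ 4.65 Ω

R1' = 1.44 + 4.91 = 6.350 Ω (source resistance + R1).
Looking into X with the source shorted: R_th = R1'·R2/(R1'+R2) = 6.350 × 17.4/23.75 = 4.652 Ω.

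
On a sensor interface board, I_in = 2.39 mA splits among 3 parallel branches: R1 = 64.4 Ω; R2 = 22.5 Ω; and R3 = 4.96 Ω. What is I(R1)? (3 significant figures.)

I ≈ 0.142 mA

Total conductance ΣG = 1/64.4 + 1/22.5 + 1/4.96 = 0.2616 (units of 1/Ω).
R1 takes the fraction G_k/ΣG = 0.01553/0.2616 = 0.05936, so I = 2.39 × 0.05936 = 0.1419 mA.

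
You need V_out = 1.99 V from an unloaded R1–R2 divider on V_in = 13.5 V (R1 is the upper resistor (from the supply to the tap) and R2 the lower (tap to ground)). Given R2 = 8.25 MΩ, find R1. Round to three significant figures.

R1 ≈ 47.7 MΩ

V_out/V_in = R2/(R1+R2) = 0.1474.
Rearranging, R1 = R2·(1−k)/k = 8.25 × 5.784 = 47.72 MΩ.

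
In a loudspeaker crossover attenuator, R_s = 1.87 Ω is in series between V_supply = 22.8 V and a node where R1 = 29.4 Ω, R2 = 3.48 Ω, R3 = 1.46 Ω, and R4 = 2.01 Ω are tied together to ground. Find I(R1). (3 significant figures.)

I ≈ 0.203 A

Parallel bank: R_p = 1/(1/29.4 + 1/3.48 + 1/1.46 + 1/2.01) = 0.6650 Ω.
V_A = 22.8 × 0.6650/2.535 = 5.981 V.
Branch current I = V_A/R1 = 5.981/29.4 = 0.2034 A.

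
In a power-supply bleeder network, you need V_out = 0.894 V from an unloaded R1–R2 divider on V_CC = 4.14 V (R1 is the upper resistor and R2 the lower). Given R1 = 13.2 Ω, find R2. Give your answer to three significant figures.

R2 ≈ 3.64 Ω

Required fraction k = V_out/V_CC = 0.2159.
So R2 = R1 · V_out/(V_CC − V_out) = 13.2 × 0.894/(4.14 − 0.894) = 13.2 × 0.2754 = 3.635 Ω.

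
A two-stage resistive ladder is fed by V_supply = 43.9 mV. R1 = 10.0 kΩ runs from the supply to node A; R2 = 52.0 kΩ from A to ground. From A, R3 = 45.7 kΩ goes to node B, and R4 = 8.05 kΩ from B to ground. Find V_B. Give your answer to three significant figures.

The second stage (R3 + R4 = 53.75 kΩ) loads node A in parallel with R2.
Effective lower resistance at A: R2 ‖ 53.75 = 26.43 kΩ.
First divider: V_A = V_supply · 26.43/(10.0 + 26.43) = 31.85 mV.
Then the unloaded second divider: V_B = V_A × R4/(R3+R4) = 31.85 × 0.1498 = 4.770 mV.

V_B ≈ 4.77 mV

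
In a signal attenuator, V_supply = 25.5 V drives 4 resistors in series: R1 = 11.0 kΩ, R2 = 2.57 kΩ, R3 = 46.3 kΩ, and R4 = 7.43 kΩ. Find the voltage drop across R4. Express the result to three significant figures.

Total series resistance ΣR = 11.0 + 2.57 + 46.3 + 7.43 = 67.30 kΩ.
Voltage divider: V = V_supply · (7.430 / 67.30) = 25.5 × 0.1104 = 2.815 V.

V ≈ 2.82 V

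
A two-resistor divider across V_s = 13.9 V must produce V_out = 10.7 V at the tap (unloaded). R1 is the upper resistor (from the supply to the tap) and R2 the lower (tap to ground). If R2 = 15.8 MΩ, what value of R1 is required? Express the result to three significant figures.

V_out/V_s = R2/(R1+R2) = 0.7698.
R1 = R2·(1/k − 1) = 15.8 × 0.2991 = 4.725 MΩ.

R1 ≈ 4.73 MΩ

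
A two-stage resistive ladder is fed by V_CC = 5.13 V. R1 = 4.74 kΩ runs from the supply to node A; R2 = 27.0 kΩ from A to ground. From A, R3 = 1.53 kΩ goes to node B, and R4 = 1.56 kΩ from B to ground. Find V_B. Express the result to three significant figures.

V_B ≈ 0.956 V

Looking into the second stage from A: R3 + R4 = 3.090 kΩ appears in parallel with R2.
Effective lower resistance at A: R2 ‖ 3.090 = 2.773 kΩ.
So V_A = 5.13 × 0.3691 = 1.893 V.
V_B = V_A × 0.5049 = 0.9558 V.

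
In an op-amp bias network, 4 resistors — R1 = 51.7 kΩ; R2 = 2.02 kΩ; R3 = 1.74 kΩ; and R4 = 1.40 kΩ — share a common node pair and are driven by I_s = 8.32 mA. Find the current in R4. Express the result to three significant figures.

Total conductance ΣG = 1/51.7 + 1/2.02 + 1/1.74 + 1/1.40 = 1.803 (units of 1/kΩ).
By the current-divider rule, I = I_s · G_k/ΣG = 8.32 × 0.3961 = 3.295 mA.

I ≈ 3.30 mA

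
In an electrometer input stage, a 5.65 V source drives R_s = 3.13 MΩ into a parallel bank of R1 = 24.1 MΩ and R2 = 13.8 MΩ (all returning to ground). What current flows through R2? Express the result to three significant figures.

Equivalent of the parallel group: R_p = 8.775 MΩ.
V_A by voltage divider: V_A = 5.65 × 8.775/(3.13 + 8.775) = 4.165 V.
Branch current I = V_A/R2 = 4.165/13.8 = 0.3018 µA.

I ≈ 0.302 µA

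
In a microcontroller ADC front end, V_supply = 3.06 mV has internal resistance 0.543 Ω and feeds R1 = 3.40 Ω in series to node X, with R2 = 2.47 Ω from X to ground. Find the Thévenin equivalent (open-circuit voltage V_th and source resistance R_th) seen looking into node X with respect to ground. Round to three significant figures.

V_th ≈ 1.18 mV, R_th ≈ 1.52 Ω

R1' = 0.543 + 3.40 = 3.943 Ω (source resistance + R1).
V_th is the unloaded tap voltage: V_supply · R2/(R1'+R2) = 3.06 × 0.3852 = 1.179 mV.
Looking into X with the source shorted: R_th = R1'·R2/(R1'+R2) = 3.943 × 2.47/6.413 = 1.519 Ω.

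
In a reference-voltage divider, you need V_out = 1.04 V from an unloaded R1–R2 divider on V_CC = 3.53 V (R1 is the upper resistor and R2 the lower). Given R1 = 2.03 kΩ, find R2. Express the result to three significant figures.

Required fraction k = V_out/V_CC = 0.2946.
R2 = R1 · 0.2946/(1 − 0.2946) = 0.8479 kΩ.

R2 ≈ 0.848 kΩ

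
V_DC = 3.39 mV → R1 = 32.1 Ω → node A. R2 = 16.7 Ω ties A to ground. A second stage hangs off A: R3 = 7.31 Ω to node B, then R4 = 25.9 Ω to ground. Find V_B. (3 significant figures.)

Looking into the second stage from A: R3 + R4 = 33.21 Ω appears in parallel with R2.
R2 ‖ (R3+R4) = 11.11 Ω.
First divider: V_A = V_DC · 11.11/(32.1 + 11.11) = 0.8717 mV.
Then the unloaded second divider: V_B = V_A × R4/(R3+R4) = 0.8717 × 0.7799 = 0.6799 mV.

V_B ≈ 0.680 mV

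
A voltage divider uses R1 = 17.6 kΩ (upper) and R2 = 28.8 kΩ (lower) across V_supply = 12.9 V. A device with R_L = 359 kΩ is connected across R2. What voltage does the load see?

The load sits in parallel with R2, giving an effective lower resistance R2' = R2·R_L/(R2+R_L) = 26.66 kΩ.
Now apply the divider: V_out = 12.9 × 0.6024 = 7.770 V.

V_out ≈ 7.77 V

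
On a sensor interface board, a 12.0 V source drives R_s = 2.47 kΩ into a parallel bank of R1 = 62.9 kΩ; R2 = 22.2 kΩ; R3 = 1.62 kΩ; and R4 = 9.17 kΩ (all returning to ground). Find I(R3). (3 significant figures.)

Equivalent of the parallel group: R_p = 1.270 kΩ.
V_A = 12.0 × 1.270/3.740 = 4.075 V.
Branch current I = V_A/R3 = 4.075/1.62 = 2.516 mA.
(Equivalently: I_total = 3.208 mA, then current-divider fraction G_k/ΣG = 0.7841.)

I ≈ 2.52 mA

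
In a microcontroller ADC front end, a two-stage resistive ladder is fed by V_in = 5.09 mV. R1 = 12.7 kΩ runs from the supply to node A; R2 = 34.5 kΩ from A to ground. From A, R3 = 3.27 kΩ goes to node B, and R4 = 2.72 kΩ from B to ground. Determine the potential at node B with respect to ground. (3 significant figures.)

V_B ≈ 0.663 mV

Looking into the second stage from A: R3 + R4 = 5.990 kΩ appears in parallel with R2.
Effective lower resistance at A: R2 ‖ 5.990 = 5.104 kΩ.
V_A = 5.09 × 5.104/(12.7 + 5.104) = 1.459 mV.
Stage 2 is unloaded, so V_B = V_A · R4/(R3+R4) = 1.459 × 2.72/5.990 = 0.6626 mV.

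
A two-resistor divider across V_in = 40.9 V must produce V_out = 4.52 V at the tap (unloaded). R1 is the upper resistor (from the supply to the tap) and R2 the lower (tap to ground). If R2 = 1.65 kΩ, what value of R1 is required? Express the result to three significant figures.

V_out/V_in = R2/(R1+R2) = 0.1105.
So R1 = R2 · (V_in/V_out − 1) = 1.65 × (40.9/4.52 − 1) = 1.65 × 8.049 = 13.28 kΩ.

R1 ≈ 13.3 kΩ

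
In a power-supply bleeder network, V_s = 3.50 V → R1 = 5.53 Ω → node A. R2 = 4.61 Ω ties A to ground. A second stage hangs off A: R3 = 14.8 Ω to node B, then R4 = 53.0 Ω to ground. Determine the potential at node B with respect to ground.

V_B ≈ 1.20 V

Looking into the second stage from A: R3 + R4 = 67.80 Ω appears in parallel with R2.
R2 ‖ (R3+R4) = 4.317 Ω.
First divider: V_A = V_s · 4.317/(5.53 + 4.317) = 1.534 V.
Then the unloaded second divider: V_B = V_A × R4/(R3+R4) = 1.534 × 0.7817 = 1.199 V.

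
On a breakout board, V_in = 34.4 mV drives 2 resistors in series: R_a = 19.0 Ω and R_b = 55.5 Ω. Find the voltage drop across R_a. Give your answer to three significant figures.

V ≈ 8.77 mV

Total series resistance ΣR = 19.0 + 55.5 = 74.50 Ω.
By the voltage-divider rule, V = 34.4 × 19.00/74.50 = 8.773 mV.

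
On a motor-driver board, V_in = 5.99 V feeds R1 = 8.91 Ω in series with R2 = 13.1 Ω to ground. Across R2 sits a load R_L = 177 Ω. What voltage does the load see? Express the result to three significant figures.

V_out ≈ 3.46 V

R2 ‖ R_L = (13.1 × 177)/(13.1 + 177) = 12.20 Ω.
Voltage divider with the loaded lower leg: V_out = 5.99 × 12.20/(8.91 + 12.20) = 5.99 × 0.5779 = 3.461 V.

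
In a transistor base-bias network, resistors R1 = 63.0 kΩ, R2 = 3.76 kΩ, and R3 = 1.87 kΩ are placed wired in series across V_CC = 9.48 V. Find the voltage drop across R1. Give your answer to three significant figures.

V ≈ 8.70 V

Series total: ΣR = 63.0 + 3.76 + 1.87 = 68.63 kΩ.
Voltage divider: V = V_CC · (63.00 / 68.63) = 9.48 × 0.9180 = 8.702 V.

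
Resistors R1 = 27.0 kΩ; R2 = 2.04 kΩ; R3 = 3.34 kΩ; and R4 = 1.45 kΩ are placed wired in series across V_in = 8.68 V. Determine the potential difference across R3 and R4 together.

Series total: ΣR = 27.0 + 2.04 + 3.34 + 1.45 = 33.83 kΩ.
R_{R3..R4} = 3.34 + 1.45 = 4.790 kΩ.
By the voltage-divider rule, V = 8.68 × 4.790/33.83 = 1.229 V.

V ≈ 1.23 V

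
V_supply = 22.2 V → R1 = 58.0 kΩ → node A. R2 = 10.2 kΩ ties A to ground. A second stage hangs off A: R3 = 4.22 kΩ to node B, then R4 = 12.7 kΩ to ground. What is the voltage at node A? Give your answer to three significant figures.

Node A sees R2 in parallel with the series input of stage 2, R3 + R4 = 16.92 kΩ.
R2 ‖ (R3+R4) = 6.364 kΩ.
So V_A = 22.2 × 0.09887 = 2.195 V.

V_A ≈ 2.19 V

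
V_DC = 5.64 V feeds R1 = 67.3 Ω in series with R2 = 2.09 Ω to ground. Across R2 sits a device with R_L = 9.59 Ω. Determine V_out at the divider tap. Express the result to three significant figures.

V_out ≈ 0.140 V

The load sits in parallel with R2, giving an effective lower resistance R2' = R2·R_L/(R2+R_L) = 1.716 Ω.
Now apply the divider: V_out = 5.64 × 0.02486 = 0.1402 V.
(Unloaded it would be 0.170 V; the load pulls it down.)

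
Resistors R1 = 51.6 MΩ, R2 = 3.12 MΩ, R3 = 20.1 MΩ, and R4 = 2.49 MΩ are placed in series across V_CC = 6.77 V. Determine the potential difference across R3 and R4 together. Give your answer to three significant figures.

ΣR = 51.6 + 3.12 + 20.1 + 2.49 = 77.31 MΩ.
R_{R3..R4} = 20.1 + 2.49 = 22.59 MΩ.
Voltage divider: V = V_CC · (22.59 / 77.31) = 6.77 × 0.2922 = 1.978 V.

V ≈ 1.98 V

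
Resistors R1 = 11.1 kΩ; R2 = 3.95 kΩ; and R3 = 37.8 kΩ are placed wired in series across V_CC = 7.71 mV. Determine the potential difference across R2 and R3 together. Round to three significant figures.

V ≈ 6.09 mV

Total series resistance ΣR = 11.1 + 3.95 + 37.8 = 52.85 kΩ.
R_{R2..R3} = 3.95 + 37.8 = 41.75 kΩ.
By the voltage-divider rule, V = 7.71 × 41.75/52.85 = 6.091 mV.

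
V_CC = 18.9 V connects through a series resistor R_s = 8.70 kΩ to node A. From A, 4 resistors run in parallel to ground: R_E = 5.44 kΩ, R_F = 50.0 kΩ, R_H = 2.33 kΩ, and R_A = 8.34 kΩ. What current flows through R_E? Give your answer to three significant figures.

I ≈ 0.460 mA

Parallel bank: R_p = 1/(1/5.44 + 1/50.0 + 1/2.33 + 1/8.34) = 1.328 kΩ.
V_A = 18.9 × 1.328/10.03 = 2.503 V.
I(R_E) = V_A / R_E = 2.503/5.44 = 0.4601 mA.
(Equivalently: I_total = 1.885 mA, then current-divider fraction G_k/ΣG = 0.2442.)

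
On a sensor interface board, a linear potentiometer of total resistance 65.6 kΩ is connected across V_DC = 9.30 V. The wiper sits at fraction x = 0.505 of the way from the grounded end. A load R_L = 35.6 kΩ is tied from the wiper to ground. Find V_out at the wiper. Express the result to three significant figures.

V_out ≈ 3.22 V

Split the track: R_lower = x·R_p = 33.13 kΩ, R_upper = (1−x)·R_p = 32.47 kΩ.
Lower segment in parallel with the load: 33.13 ‖ 35.6 = 17.16 kΩ.
Loaded-divider output: V_out = 9.30 × 0.3457 = 3.215 V.
(Unloaded: V_out = x·V_DC = 4.70 V.)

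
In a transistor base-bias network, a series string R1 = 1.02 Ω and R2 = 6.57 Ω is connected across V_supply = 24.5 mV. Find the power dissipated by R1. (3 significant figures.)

P ≈ 10.6 µW

The common current is I = 24.5/7.590 = 3.228 mA.
P = I²R = 10.42 × 1.02 = 10.63 µW.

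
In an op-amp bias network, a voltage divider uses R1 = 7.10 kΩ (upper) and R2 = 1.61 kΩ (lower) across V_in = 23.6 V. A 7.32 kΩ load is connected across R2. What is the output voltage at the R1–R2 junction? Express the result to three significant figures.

First combine the lower leg with the load: R2 ‖ R_L = 1.320 kΩ.
Now apply the divider: V_out = 23.6 × 0.1567 = 3.699 V.

V_out ≈ 3.70 V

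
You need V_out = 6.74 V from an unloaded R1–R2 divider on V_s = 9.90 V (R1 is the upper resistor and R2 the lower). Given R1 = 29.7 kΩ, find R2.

The divider ratio is R2/(R1+R2) = 6.74/9.90 = 0.6808.
So R2 = R1 · V_out/(V_s − V_out) = 29.7 × 6.74/(9.90 − 6.74) = 29.7 × 2.133 = 63.35 kΩ.

R2 ≈ 63.3 kΩ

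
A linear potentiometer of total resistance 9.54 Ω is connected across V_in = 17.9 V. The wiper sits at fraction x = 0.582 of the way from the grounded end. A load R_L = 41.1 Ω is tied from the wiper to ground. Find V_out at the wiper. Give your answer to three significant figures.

The pot divides into 3.988 Ω above the wiper and 5.552 Ω below.
R_L loads the lower segment: effective lower R = 4.891 Ω.
Loaded-divider output: V_out = 17.9 × 0.5509 = 9.861 V.
(Unloaded: V_out = x·V_in = 10.4 V.)

V_out ≈ 9.86 V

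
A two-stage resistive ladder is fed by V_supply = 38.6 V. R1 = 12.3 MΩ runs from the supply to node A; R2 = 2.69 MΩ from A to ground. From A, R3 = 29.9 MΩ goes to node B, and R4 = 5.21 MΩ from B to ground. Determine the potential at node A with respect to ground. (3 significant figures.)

V_A ≈ 6.52 V

Node A sees R2 in parallel with the series input of stage 2, R3 + R4 = 35.11 MΩ.
Effective lower resistance at A: R2 ‖ 35.11 = 2.499 MΩ.
V_A = 38.6 × 2.499/(12.3 + 2.499) = 6.517 V.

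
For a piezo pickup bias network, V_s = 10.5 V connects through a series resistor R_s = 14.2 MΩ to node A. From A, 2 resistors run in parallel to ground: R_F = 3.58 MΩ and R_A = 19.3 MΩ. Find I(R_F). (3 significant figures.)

Equivalent of the parallel group: R_p = 3.020 MΩ.
Node voltage V_A = V_s · R_p/(R_s + R_p) = 10.5 × 0.1754 = 1.841 V.
I(R_F) = V_A / R_F = 1.841/3.58 = 0.5144 µA.
(Check via current divider: I_total = 0.6098 µA; share G_k/ΣG = 0.8435 → same result.)

I ≈ 0.514 µA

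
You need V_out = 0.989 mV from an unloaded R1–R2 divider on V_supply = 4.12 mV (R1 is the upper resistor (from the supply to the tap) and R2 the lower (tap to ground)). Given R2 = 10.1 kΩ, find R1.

R1 ≈ 32.0 kΩ

The divider ratio is R2/(R1+R2) = 0.989/4.12 = 0.2400.
Rearranging, R1 = R2·(1−k)/k = 10.1 × 3.166 = 31.97 kΩ.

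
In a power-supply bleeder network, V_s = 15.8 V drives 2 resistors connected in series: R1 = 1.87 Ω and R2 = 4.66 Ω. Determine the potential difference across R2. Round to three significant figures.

Series total: ΣR = 1.87 + 4.66 = 6.530 Ω.
V = V_s · R/ΣR = 15.8 × 0.7136 = 11.28 V.

V ≈ 11.3 V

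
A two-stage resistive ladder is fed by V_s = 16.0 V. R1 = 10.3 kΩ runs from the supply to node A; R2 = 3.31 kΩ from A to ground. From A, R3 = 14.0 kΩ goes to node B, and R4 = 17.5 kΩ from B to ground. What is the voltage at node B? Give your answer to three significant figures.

V_B ≈ 2.00 V

Node A sees R2 in parallel with the series input of stage 2, R3 + R4 = 31.50 kΩ.
R2 ‖ (R3+R4) = 2.995 kΩ.
First divider: V_A = V_s · 2.995/(10.3 + 2.995) = 3.605 V.
V_B = V_A × 0.5556 = 2.003 V.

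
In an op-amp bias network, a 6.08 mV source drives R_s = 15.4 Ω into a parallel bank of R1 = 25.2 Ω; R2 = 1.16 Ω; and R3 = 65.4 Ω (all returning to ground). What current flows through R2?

I ≈ 0.347 mA

Equivalent of the parallel group: R_p = 1.090 Ω.
Node voltage V_A = V_s · R_p/(R_s + R_p) = 6.08 × 0.06613 = 0.4021 mV.
Branch current I = V_A/R2 = 0.4021/1.16 = 0.3466 mA.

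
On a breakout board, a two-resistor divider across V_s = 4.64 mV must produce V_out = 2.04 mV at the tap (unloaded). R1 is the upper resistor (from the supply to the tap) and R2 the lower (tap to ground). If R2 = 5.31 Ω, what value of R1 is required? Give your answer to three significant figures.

V_out/V_s = R2/(R1+R2) = 0.4397.
So R1 = R2 · (V_s/V_out − 1) = 5.31 × (4.64/2.04 − 1) = 5.31 × 1.275 = 6.768 Ω.

R1 ≈ 6.77 Ω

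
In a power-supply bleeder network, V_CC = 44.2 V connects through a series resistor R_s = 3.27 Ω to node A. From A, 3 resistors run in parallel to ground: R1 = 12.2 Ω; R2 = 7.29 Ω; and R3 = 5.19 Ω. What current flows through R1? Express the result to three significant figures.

Parallel bank: R_p = 1/(1/12.2 + 1/7.29 + 1/5.19) = 2.428 Ω.
V_A = 44.2 × 2.428/5.698 = 18.84 V.
Branch current I = V_A/R1 = 18.84/12.2 = 1.544 A.
(Check via current divider: I_total = 7.757 A; share G_k/ΣG = 0.1990 → same result.)

I ≈ 1.54 A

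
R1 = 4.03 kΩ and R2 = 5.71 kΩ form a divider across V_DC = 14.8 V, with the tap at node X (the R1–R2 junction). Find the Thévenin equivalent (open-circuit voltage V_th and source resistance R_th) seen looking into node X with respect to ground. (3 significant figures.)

V_th ≈ 8.68 V, R_th ≈ 2.36 kΩ

V_th is the unloaded tap voltage: V_DC · R2/(R1+R2) = 14.8 × 0.5862 = 8.676 V.
With V_DC suppressed (replaced by a short), R_th = R1 ‖ R2 = (4.030 × 5.71)/(4.030 + 5.71) = 2.363 kΩ.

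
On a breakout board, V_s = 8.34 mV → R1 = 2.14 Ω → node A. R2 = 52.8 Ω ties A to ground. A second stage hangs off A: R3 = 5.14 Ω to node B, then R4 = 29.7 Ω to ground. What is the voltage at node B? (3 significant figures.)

V_B ≈ 6.45 mV

The second stage (R3 + R4 = 34.84 Ω) loads node A in parallel with R2.
Effective lower resistance at A: R2 ‖ 34.84 = 20.99 Ω.
So V_A = 8.34 × 0.9075 = 7.568 mV.
Stage 2 is unloaded, so V_B = V_A · R4/(R3+R4) = 7.568 × 29.7/34.84 = 6.452 mV.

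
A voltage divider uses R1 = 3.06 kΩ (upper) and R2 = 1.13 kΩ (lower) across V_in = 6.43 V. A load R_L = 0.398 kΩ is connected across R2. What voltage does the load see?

V_out ≈ 0.564 V

R2 ‖ R_L = (1.13 × 0.398)/(1.13 + 0.398) = 0.2943 kΩ.
Voltage divider with the loaded lower leg: V_out = 6.43 × 0.2943/(3.06 + 0.2943) = 6.43 × 0.08775 = 0.5642 V.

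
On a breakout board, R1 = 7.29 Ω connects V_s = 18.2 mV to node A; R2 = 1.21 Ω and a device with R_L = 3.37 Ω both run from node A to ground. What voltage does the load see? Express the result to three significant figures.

V_out ≈ 1.98 mV

R2 ‖ R_L = (1.21 × 3.37)/(1.21 + 3.37) = 0.8903 Ω.
Voltage divider with the loaded lower leg: V_out = 18.2 × 0.8903/(7.29 + 0.8903) = 18.2 × 0.1088 = 1.981 mV.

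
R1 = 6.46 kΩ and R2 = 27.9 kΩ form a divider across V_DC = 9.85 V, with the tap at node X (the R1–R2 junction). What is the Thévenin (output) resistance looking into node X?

R_th ≈ 5.25 kΩ

With V_DC suppressed (replaced by a short), R_th = R1 ‖ R2 = (6.460 × 27.9)/(6.460 + 27.9) = 5.245 kΩ.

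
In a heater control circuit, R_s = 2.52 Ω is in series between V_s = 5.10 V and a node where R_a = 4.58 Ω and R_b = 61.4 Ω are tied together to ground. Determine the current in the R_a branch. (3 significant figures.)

Parallel bank: R_p = 1/(1/4.58 + 1/61.4) = 4.262 Ω.
V_A = 5.10 × 4.262/6.782 = 3.205 V.
Branch current I = V_A/R_a = 3.205/4.58 = 0.6998 A.
(Check via current divider: I_total = 0.7520 A; share G_k/ΣG = 0.9306 → same result.)

I ≈ 0.700 A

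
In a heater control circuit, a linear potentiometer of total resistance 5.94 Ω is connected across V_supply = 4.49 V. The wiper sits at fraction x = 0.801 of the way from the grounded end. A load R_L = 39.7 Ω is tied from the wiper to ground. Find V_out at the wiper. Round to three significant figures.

The pot divides into 1.182 Ω above the wiper and 4.758 Ω below.
R_L loads the lower segment: effective lower R = 4.249 Ω.
Loaded-divider output: V_out = 4.49 × 0.7823 = 3.513 V.

V_out ≈ 3.51 V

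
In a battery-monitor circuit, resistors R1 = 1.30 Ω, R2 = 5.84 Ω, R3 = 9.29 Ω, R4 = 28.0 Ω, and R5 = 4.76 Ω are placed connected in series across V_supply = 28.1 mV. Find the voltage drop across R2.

Total series resistance ΣR = 1.30 + 5.84 + 9.29 + 28.0 + 4.76 = 49.19 Ω.
V = V_supply · R/ΣR = 28.1 × 0.1187 = 3.336 mV.

V ≈ 3.34 mV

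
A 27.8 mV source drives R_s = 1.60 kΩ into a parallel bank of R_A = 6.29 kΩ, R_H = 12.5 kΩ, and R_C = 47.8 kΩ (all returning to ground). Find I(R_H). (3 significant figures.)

I ≈ 1.57 µA

Combine the parallel branches: R_p = (1/6.29 + 1/12.5 + 1/47.8)⁻¹ = 3.848 kΩ.
V_A = 27.8 × 3.848/5.448 = 19.63 mV.
Branch current I = V_A/R_H = 19.63/12.5 = 1.571 µA.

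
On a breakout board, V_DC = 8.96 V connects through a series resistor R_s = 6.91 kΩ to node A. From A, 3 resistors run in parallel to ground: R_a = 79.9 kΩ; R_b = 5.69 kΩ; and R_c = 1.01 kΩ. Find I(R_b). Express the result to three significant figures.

I ≈ 0.172 mA

Parallel bank: R_p = 1/(1/79.9 + 1/5.69 + 1/1.01) = 0.8486 kΩ.
V_A = 8.96 × 0.8486/7.759 = 0.9800 V.
Branch current I = V_A/R_b = 0.9800/5.69 = 0.1722 mA.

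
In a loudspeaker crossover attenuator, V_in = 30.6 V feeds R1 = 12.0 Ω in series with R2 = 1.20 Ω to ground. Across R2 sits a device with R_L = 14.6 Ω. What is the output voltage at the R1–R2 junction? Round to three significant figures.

The load sits in parallel with R2, giving an effective lower resistance R2' = R2·R_L/(R2+R_L) = 1.109 Ω.
Now apply the divider: V_out = 30.6 × 0.08459 = 2.588 V.
(Unloaded it would be 2.78 V; the load pulls it down.)

V_out ≈ 2.59 V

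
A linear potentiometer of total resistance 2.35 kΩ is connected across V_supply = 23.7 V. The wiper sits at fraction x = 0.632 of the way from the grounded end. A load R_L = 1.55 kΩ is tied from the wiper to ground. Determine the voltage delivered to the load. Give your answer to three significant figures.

V_out ≈ 11.1 V

The pot divides into 0.8648 kΩ above the wiper and 1.485 kΩ below.
Lower segment in parallel with the load: 1.485 ‖ 1.55 = 0.7585 kΩ.
Then V_out = V_supply · 0.7585/(0.8648 + 0.7585) = 11.07 V.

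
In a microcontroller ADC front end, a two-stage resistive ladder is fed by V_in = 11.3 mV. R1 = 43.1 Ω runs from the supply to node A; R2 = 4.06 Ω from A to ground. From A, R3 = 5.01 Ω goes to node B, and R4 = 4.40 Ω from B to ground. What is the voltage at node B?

V_B ≈ 0.326 mV

The second stage (R3 + R4 = 9.410 Ω) loads node A in parallel with R2.
R2 ‖ (R3+R4) = 2.836 Ω.
So V_A = 11.3 × 0.06174 = 0.6977 mV.
V_B = V_A × 0.4676 = 0.3262 mV.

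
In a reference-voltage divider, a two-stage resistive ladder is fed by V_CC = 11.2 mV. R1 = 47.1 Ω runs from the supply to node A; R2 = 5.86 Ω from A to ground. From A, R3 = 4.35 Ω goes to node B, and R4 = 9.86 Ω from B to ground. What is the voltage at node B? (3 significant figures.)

Node A sees R2 in parallel with the series input of stage 2, R3 + R4 = 14.21 Ω.
R2 ‖ (R3+R4) = 4.149 Ω.
First divider: V_A = V_CC · 4.149/(47.1 + 4.149) = 0.9067 mV.
Then the unloaded second divider: V_B = V_A × R4/(R3+R4) = 0.9067 × 0.6939 = 0.6292 mV.

V_B ≈ 0.629 mV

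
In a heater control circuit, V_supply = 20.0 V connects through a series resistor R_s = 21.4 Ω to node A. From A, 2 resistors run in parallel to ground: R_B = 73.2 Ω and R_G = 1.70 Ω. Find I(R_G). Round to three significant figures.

Combine the parallel branches: R_p = (1/73.2 + 1/1.70)⁻¹ = 1.661 Ω.
V_A by voltage divider: V_A = 20.0 × 1.661/(21.4 + 1.661) = 1.441 V.
I(R_G) = V_A / R_G = 1.441/1.70 = 0.8476 A.
(Equivalently: I_total = 0.8672 A, then current-divider fraction G_k/ΣG = 0.9773.)

I ≈ 0.848 A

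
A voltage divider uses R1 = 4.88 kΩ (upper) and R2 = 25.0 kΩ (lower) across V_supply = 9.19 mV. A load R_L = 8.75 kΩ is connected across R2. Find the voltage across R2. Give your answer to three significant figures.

R2 ‖ R_L = (25.0 × 8.75)/(25.0 + 8.75) = 6.481 kΩ.
Then V_out = V_supply · R2'/(R1 + R2') = 9.19 × 6.481/11.36 = 5.243 mV.
(Unloaded it would be 7.69 mV; the load pulls it down.)

V_out ≈ 5.24 mV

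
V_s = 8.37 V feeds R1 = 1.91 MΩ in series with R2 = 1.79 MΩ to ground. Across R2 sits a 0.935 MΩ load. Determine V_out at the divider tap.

V_out ≈ 2.04 V

R2 ‖ R_L = (1.79 × 0.935)/(1.79 + 0.935) = 0.6142 MΩ.
Voltage divider with the loaded lower leg: V_out = 8.37 × 0.6142/(1.91 + 0.6142) = 8.37 × 0.2433 = 2.037 V.
(Unloaded it would be 4.05 V; the load pulls it down.)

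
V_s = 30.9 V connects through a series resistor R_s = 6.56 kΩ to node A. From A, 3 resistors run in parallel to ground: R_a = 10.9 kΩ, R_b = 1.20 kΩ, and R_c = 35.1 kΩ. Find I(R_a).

I ≈ 0.391 mA

Equivalent of the parallel group: R_p = 1.049 kΩ.
V_A = 30.9 × 1.049/7.609 = 4.259 V.
Branch current I = V_A/R_a = 4.259/10.9 = 0.3907 mA.
(Check via current divider: I_total = 4.061 mA; share G_k/ΣG = 0.09621 → same result.)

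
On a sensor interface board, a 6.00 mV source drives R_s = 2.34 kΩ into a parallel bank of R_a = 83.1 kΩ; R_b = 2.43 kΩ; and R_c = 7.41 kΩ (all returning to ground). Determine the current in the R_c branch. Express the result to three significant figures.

Parallel bank: R_p = 1/(1/83.1 + 1/2.43 + 1/7.41) = 1.790 kΩ.
Node voltage V_A = V_CC · R_p/(R_s + R_p) = 6.00 × 0.4335 = 2.601 mV.
Branch current I = V_A/R_c = 2.601/7.41 = 0.3510 µA.

I ≈ 0.351 µA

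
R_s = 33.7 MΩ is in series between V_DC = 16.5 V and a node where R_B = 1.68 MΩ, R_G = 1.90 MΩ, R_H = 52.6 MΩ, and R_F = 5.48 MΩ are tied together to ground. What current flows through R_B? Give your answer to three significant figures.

Equivalent of the parallel group: R_p = 0.7558 MΩ.
V_A = 16.5 × 0.7558/34.46 = 0.3619 V.
I(R_B) = V_A / R_B = 0.3619/1.68 = 0.2154 µA.

I ≈ 0.215 µA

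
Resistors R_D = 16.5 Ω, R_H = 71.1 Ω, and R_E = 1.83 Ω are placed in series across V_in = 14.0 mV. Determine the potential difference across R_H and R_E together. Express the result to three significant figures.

ΣR = 16.5 + 71.1 + 1.83 = 89.43 Ω.
R_{R_H..R_E} = 71.1 + 1.83 = 72.93 Ω.
By the voltage-divider rule, V = 14.0 × 72.93/89.43 = 11.42 mV.

V ≈ 11.4 mV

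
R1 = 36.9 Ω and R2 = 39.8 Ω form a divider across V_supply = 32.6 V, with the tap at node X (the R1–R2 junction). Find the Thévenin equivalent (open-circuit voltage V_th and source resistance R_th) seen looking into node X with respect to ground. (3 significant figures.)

V_th ≈ 16.9 V, R_th ≈ 19.1 Ω

With X open, the divider is unloaded: V_th = 32.6 × 39.8/76.70 = 16.92 V.
Zeroing V_supply shorts the top of R1 to ground, so R_th = R1 ‖ R2 = 19.15 Ω.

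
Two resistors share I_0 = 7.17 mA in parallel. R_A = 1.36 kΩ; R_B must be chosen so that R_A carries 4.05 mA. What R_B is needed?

In a two-way split, I_A/I_0 = R_B/(R_A + R_B).
4.05/7.17 = R_B/(R_A + R_B) → R_B = R_A · (0.5649)/(1 − 0.5649) = 1.36 × 1.298 = 1.765 kΩ.

R_B ≈ 1.77 kΩ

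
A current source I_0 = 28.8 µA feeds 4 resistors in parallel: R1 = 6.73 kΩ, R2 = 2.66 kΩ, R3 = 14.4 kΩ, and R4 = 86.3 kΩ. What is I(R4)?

Conductances: ΣG = 1/6.73 + 1/2.66 + 1/14.4 + 1/86.3 = 0.6056 (1/kΩ).
R4 takes the fraction G_k/ΣG = 0.01159/0.6056 = 0.01914, so I = 28.8 × 0.01914 = 0.5511 µA.

I ≈ 0.551 µA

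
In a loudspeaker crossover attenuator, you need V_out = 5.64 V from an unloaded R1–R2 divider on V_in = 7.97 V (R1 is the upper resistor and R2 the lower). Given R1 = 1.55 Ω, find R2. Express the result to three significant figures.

Required fraction k = V_out/V_in = 0.7077.
So R2 = R1 · V_out/(V_in − V_out) = 1.55 × 5.64/(7.97 − 5.64) = 1.55 × 2.421 = 3.752 Ω.

R2 ≈ 3.75 Ω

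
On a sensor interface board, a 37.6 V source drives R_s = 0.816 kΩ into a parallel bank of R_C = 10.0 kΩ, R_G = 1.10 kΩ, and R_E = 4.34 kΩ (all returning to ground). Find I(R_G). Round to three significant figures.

Equivalent of the parallel group: R_p = 0.8068 kΩ.
V_A = 37.6 × 0.8068/1.623 = 18.69 V.
I(R_G) = V_A / R_G = 18.69/1.10 = 16.99 mA.

I ≈ 17.0 mA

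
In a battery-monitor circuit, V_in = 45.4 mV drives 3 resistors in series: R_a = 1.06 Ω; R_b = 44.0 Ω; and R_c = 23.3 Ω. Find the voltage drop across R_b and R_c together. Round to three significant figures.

Total series resistance ΣR = 1.06 + 44.0 + 23.3 = 68.36 Ω.
R_{R_b..R_c} = 44.0 + 23.3 = 67.30 Ω.
Voltage divider: V = V_in · (67.30 / 68.36) = 45.4 × 0.9845 = 44.70 mV.

V ≈ 44.7 mV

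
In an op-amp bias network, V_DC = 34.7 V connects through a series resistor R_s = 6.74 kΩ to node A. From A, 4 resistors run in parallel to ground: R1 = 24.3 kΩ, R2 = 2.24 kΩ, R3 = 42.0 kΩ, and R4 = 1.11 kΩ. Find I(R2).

Combine the parallel branches: R_p = (1/24.3 + 1/2.24 + 1/42.0 + 1/1.11)⁻¹ = 0.7081 kΩ.
Node voltage V_A = V_DC · R_p/(R_s + R_p) = 34.7 × 0.09507 = 3.299 V.
I(R2) = V_A / R2 = 3.299/2.24 = 1.473 mA.
(Equivalently: I_total = 4.659 mA, then current-divider fraction G_k/ΣG = 0.3161.)

I ≈ 1.47 mA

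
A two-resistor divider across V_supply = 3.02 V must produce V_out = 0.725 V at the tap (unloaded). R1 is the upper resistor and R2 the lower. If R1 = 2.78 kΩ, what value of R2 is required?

R2 ≈ 0.878 kΩ

Required fraction k = V_out/V_supply = 0.2401.
Rearranging, R2 = R1·k/(1−k) = 2.78 × 0.3159 = 0.8782 kΩ.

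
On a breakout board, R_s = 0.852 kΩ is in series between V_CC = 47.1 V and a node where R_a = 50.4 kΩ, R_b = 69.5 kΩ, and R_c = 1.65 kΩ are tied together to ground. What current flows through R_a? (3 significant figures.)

Combine the parallel branches: R_p = (1/50.4 + 1/69.5 + 1/1.65)⁻¹ = 1.562 kΩ.
V_A = 47.1 × 1.562/2.414 = 30.48 V.
I(R_a) = V_A / R_a = 30.48/50.4 = 0.6047 mA.
(Equivalently: I_total = 19.51 mA, then current-divider fraction G_k/ΣG = 0.03099.)

I ≈ 0.605 mA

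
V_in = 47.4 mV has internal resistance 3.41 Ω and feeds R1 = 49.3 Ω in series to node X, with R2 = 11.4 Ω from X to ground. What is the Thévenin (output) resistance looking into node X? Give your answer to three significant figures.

R1' = 3.41 + 49.3 = 52.71 Ω (source resistance + R1).
Zeroing V_in shorts the top of R1' to ground, so R_th = R1' ‖ R2 = 9.373 Ω.

R_th ≈ 9.37 Ω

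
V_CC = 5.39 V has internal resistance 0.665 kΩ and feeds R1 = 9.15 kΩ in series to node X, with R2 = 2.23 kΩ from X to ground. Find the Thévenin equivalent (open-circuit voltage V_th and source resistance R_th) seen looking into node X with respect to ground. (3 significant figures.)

V_th ≈ 0.998 V, R_th ≈ 1.82 kΩ

R1' = 0.665 + 9.15 = 9.815 kΩ (source resistance + R1).
Open-circuit (no load on X): V_th = V_CC · R2/(R1' + R2) = 5.39 × 2.23/(9.815 + 2.23) = 0.9979 V.
Looking into X with the source shorted: R_th = R1'·R2/(R1'+R2) = 9.815 × 2.23/12.05 = 1.817 kΩ.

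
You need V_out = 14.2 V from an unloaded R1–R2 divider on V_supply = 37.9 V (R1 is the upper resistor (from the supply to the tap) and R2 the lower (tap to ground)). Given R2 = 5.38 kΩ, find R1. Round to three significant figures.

V_out/V_supply = R2/(R1+R2) = 0.3747.
Rearranging, R1 = R2·(1−k)/k = 5.38 × 1.669 = 8.979 kΩ.

R1 ≈ 8.98 kΩ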